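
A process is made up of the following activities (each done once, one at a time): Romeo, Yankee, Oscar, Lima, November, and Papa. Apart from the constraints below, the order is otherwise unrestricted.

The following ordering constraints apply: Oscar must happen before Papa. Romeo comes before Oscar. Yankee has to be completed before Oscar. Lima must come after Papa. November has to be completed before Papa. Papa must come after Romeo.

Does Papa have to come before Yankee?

No

There is a chain Yankee → Oscar → Papa, which puts Yankee before Papa.
So Papa never precedes Yankee.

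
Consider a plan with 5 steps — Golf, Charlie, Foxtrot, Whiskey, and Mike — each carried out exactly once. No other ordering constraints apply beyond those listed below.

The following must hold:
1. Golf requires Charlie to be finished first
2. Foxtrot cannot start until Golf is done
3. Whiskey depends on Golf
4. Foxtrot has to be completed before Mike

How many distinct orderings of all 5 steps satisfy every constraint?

Charlie is the only step with nothing required before it, so every ordering starts there.
Systematically extending each partial ordering one step at a time and counting, there are 3 complete orderings.

3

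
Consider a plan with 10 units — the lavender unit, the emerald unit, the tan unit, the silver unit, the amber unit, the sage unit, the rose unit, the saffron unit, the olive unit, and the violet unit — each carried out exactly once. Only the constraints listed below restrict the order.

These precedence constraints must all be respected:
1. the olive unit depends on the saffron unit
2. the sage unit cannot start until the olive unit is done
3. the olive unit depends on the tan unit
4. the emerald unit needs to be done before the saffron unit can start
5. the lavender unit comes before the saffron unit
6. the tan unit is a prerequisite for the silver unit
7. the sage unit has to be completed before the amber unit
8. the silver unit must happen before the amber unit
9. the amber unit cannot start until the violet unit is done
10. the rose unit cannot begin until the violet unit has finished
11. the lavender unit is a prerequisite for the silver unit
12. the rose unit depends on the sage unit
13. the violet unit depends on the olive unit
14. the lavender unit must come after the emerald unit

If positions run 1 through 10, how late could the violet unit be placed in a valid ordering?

8

Following every chain forward from the violet unit, the units that must come later are the amber unit, the rose unit — 2 of them.
With 2 mandatory successors out of 10 units total, the latest slot for the violet unit is 10−2 = 8, and it's reachable by doing all non-successors before the violet unit.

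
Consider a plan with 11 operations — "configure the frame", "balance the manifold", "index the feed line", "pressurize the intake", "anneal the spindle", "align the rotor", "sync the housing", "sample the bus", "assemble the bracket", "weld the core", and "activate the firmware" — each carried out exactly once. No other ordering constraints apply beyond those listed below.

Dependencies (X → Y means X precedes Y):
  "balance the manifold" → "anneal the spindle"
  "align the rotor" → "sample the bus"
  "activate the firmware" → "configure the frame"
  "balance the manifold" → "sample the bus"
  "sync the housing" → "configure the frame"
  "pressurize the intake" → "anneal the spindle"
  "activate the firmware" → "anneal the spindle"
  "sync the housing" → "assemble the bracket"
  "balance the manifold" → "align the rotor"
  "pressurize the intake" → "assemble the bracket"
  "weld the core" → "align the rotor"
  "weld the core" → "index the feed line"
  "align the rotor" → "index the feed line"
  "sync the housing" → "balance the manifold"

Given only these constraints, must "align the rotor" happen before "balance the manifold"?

There is a chain "balance the manifold" → "align the rotor", which puts "balance the manifold" before "align the rotor".
So "align the rotor" never precedes "balance the manifold".

No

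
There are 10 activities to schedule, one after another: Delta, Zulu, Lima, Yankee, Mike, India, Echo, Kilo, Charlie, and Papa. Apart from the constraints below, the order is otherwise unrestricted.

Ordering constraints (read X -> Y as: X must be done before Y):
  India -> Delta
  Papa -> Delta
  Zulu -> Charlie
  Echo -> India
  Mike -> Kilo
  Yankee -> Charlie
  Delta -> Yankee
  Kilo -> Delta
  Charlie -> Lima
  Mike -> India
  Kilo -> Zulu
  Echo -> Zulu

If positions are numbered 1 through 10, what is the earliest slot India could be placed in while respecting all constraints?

3

Every activity that must precede India has to come before it. Tracing all chains that end at India, those activities are: Mike, Echo — 2 in total.
With 2 mandatory predecessors, the earliest India can sit is position 2+1 = 3, and placing just those 2 first achieves it.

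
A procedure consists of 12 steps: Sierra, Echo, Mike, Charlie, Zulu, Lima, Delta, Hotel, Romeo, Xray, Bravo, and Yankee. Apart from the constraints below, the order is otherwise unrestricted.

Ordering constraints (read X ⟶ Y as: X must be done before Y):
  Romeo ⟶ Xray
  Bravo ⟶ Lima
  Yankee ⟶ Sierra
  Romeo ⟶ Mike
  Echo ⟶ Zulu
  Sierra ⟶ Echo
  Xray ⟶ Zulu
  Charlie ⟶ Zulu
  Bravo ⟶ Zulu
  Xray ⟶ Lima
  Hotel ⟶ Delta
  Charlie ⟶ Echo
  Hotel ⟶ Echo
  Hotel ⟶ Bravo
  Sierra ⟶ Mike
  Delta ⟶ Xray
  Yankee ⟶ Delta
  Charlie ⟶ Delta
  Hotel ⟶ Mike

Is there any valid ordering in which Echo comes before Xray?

Nothing in the constraints forces Xray before Echo — there is no chain from Xray to Echo.
That means at least one valid schedule has Echo before Xray.

Yes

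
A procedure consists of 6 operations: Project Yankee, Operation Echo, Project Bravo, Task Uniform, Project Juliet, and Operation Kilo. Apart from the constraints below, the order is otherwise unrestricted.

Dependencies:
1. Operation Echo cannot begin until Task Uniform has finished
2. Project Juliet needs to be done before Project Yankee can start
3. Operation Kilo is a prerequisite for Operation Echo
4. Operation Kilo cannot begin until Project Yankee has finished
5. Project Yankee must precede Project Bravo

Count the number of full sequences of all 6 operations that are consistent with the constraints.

14

The operations with no prerequisites are Task Uniform, Project Juliet; any of them can be placed first.
Systematically extending each partial ordering one operation at a time and counting, there are 14 complete orderings.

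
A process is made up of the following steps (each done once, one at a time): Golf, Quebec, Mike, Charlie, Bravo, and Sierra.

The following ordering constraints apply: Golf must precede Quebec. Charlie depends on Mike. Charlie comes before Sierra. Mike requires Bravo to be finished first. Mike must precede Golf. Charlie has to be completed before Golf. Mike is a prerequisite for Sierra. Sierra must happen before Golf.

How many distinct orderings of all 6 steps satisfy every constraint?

1

Bravo is the only step with nothing required before it, so every ordering starts there.
Continuing from there, at each step only one step has all its prerequisites placed, so the ordering is fully determined — there is exactly 1.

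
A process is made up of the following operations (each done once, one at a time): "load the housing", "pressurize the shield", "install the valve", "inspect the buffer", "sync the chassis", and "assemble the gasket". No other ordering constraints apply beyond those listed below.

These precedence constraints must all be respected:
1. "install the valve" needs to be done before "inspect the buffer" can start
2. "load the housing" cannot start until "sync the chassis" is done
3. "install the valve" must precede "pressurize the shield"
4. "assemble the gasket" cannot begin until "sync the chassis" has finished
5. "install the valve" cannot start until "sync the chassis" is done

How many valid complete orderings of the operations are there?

Only "sync the chassis" has no prerequisites, so it must go first.
Systematically extending each partial ordering one operation at a time and counting, there are 40 complete orderings.

40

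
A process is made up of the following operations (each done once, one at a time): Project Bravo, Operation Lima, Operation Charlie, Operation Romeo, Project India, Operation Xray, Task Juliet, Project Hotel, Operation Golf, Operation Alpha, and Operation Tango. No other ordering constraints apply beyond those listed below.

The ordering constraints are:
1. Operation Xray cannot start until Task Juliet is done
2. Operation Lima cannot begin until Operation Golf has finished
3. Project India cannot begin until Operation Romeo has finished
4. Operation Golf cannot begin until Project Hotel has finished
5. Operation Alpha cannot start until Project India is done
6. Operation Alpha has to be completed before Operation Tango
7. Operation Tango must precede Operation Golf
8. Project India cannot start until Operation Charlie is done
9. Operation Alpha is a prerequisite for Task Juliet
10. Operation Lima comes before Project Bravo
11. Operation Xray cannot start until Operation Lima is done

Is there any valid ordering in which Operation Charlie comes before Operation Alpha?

Yes

Every valid ordering already has Operation Charlie before Operation Alpha (the constraints require it), so in particular at least one does.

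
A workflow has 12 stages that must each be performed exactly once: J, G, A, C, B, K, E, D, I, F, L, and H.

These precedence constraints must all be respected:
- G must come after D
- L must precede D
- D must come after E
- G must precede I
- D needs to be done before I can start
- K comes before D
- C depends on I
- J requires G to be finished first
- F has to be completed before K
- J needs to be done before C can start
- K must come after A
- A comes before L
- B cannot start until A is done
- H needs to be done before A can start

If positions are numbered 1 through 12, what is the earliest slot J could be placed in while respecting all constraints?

9

Every stage that must precede J has to come before it. Tracing all chains that end at J, those stages are: G, A, K, E, D, F, L, H — 8 in total.
With 8 mandatory predecessors, the earliest J can sit is position 8+1 = 9, and placing just those 8 first achieves it.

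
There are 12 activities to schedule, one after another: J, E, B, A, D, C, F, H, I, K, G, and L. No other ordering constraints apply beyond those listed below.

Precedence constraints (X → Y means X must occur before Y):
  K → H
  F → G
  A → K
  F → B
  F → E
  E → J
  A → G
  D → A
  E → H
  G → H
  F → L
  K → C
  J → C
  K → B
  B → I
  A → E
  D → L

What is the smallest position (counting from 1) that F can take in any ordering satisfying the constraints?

No constraint forces any other activity before F, so it can be placed first.

1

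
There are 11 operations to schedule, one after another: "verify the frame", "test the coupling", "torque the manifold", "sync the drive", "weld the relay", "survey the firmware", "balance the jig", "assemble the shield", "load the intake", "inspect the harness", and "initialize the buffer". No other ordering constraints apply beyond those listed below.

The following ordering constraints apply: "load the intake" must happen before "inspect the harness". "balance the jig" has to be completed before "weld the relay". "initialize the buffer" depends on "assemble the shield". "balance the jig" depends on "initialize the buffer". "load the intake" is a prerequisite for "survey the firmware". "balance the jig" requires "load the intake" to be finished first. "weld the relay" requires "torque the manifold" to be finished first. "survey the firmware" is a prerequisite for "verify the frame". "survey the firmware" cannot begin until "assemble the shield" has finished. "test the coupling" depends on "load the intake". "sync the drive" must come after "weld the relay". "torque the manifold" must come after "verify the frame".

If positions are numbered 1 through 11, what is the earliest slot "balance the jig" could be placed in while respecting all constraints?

Working backwards through the constraints from "balance the jig", its full set of required predecessors is "assemble the shield", "load the intake", "initialize the buffer" — 3 of them.
With 3 mandatory predecessors, the earliest "balance the jig" can sit is position 3+1 = 4, and placing just those 3 first achieves it.

4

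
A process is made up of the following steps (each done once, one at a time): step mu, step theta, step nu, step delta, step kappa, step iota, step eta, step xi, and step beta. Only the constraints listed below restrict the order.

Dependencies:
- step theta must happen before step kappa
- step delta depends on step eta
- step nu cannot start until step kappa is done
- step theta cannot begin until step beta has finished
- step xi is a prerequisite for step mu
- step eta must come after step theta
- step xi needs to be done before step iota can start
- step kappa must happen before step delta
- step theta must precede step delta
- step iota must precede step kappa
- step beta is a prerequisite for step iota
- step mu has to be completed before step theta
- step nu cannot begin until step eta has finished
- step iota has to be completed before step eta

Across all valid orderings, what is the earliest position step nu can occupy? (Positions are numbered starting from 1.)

Working backwards through the constraints from step nu, its full set of required predecessors is step mu, step theta, step kappa, step iota, step eta, step xi, step beta — 7 of them.
With 7 mandatory predecessors, the earliest step nu can sit is position 7+1 = 8, and placing just those 7 first achieves it.

8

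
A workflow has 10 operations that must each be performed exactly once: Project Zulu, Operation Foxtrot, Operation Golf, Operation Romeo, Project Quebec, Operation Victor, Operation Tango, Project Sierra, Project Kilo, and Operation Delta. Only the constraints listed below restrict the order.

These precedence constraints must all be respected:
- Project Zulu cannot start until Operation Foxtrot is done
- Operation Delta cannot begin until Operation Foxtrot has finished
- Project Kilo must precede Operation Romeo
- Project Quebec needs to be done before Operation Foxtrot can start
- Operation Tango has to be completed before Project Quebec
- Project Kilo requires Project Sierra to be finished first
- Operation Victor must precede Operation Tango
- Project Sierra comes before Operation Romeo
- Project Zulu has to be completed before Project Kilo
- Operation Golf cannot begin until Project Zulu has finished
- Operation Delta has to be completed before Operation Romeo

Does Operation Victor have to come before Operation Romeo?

Tracing the constraints gives a chain: Operation Victor → Operation Tango → Project Quebec → Operation Foxtrot → Operation Delta → Operation Romeo.
That forces Operation Victor before Operation Romeo in every valid schedule.

Yes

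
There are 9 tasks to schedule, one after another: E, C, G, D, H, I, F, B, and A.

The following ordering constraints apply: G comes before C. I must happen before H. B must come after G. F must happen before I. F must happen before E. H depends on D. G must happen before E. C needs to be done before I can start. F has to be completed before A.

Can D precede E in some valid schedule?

Yes

No chain of constraints runs from E to D, so E is not required to come first.
That means at least one valid schedule has D before E.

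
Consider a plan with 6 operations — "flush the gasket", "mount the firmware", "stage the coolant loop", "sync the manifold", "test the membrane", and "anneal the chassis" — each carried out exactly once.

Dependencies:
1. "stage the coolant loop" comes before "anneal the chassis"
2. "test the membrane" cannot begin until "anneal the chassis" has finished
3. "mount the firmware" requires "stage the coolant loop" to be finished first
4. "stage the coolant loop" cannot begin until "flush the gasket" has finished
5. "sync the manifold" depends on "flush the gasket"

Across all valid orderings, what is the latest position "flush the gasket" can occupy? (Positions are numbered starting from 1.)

1

Every operation that must follow "flush the gasket" has to come after it. Tracing all chains starting from "flush the gasket", those operations are: "mount the firmware", "stage the coolant loop", "sync the manifold", "test the membrane", "anneal the chassis" — 5 in total.
With 5 mandatory successors out of 6 operations total, the latest slot for "flush the gasket" is 6−5 = 1, and it's reachable by doing all non-successors before "flush the gasket".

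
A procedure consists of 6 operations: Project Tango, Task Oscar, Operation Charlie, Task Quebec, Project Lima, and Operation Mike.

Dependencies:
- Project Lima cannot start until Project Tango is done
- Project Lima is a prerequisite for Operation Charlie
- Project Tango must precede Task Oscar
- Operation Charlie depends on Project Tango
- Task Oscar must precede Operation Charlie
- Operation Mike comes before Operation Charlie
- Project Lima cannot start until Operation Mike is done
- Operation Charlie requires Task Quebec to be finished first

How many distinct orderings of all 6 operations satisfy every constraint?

25

3 operations have no prerequisites (Project Tango, Task Quebec, Operation Mike), so any of them could come first.
Systematically extending each partial ordering one operation at a time and counting, there are 25 complete orderings.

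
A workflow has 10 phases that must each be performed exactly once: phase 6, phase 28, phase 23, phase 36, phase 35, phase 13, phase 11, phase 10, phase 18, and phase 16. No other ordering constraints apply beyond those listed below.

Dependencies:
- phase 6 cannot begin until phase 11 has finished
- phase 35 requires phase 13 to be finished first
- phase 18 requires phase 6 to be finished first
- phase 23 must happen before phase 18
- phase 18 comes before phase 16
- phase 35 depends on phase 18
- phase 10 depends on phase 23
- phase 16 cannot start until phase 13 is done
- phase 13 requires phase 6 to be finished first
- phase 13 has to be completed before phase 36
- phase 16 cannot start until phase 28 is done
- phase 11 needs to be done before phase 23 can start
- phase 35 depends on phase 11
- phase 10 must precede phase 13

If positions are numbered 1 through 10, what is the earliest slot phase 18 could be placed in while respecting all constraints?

4

Working backwards through the constraints from phase 18, its full set of required predecessors is phase 6, phase 23, phase 11 — 3 of them.
With 3 mandatory predecessors, the earliest phase 18 can sit is position 3+1 = 4, and placing just those 3 first achieves it.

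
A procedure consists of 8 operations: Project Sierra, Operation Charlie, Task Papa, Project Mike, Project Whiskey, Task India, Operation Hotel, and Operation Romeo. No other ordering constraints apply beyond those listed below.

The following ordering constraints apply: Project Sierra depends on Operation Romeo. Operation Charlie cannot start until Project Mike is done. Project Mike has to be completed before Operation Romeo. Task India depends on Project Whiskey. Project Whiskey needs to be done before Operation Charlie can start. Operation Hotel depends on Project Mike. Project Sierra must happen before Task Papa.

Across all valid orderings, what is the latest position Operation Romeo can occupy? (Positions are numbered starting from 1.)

6

The operations that are forced after Operation Romeo, directly or by a chain of constraints, are Project Sierra, Task Papa. That's 2 operations.
So at least 2 operations follow Operation Romeo, putting Operation Romeo no later than position 6. That position is achievable by scheduling everything else first.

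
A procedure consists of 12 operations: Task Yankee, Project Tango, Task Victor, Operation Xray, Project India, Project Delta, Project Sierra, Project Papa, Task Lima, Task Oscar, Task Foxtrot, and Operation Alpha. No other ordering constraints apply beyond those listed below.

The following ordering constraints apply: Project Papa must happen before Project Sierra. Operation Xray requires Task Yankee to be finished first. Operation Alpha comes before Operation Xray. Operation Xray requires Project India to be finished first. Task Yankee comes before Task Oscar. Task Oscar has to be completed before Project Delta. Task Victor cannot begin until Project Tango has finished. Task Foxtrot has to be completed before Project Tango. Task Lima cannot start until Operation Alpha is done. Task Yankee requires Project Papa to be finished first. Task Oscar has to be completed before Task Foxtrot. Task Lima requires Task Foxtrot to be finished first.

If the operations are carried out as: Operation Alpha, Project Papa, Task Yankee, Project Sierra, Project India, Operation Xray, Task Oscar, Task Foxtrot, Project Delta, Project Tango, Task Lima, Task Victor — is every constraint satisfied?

Yes

Checking each listed constraint against this order: for instance, Operation Alpha is in position 1 and Task Lima in position 11, so that constraint holds — and the remaining constraints check out the same way.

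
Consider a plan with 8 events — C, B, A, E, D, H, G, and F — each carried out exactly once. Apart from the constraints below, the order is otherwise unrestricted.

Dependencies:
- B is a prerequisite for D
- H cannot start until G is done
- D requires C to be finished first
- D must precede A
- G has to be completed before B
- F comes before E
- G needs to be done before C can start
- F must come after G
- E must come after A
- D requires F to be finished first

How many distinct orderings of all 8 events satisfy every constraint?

42

G is the only event with nothing required before it, so every ordering starts there.
Counting all ways to extend the partial order to a total order gives 42.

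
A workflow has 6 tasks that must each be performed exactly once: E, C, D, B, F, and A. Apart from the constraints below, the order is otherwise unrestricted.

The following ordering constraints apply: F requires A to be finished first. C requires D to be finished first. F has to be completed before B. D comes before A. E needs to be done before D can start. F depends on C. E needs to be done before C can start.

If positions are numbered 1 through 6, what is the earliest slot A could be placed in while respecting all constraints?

3

Working backwards through the constraints from A, its full set of required predecessors is E, D — 2 of them.
So at minimum 2 tasks come before A, putting A no earlier than position 3. That position is achievable by scheduling exactly those predecessors first.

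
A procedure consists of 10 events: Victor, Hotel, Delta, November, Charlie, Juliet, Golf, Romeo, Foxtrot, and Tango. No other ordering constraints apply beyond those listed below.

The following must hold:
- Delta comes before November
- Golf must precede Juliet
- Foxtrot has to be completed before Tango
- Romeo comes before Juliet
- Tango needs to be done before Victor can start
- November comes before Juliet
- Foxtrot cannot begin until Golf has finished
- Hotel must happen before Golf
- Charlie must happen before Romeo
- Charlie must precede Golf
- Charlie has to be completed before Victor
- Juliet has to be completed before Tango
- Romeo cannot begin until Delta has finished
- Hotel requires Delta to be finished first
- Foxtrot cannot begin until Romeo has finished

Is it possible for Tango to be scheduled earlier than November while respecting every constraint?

There is a dependency chain November → Juliet → Tango, so Tango always comes after November.
So no valid ordering can have Tango before November.

No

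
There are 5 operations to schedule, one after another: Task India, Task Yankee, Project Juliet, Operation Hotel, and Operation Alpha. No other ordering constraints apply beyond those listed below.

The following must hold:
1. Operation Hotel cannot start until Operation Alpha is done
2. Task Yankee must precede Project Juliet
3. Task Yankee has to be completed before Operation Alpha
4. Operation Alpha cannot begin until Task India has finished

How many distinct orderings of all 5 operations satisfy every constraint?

The operations with no prerequisites are Task India, Task Yankee; any of them can be placed first.
Enumerating by repeatedly choosing an available operation (one whose prerequisites are all placed) gives 7 distinct complete orderings.

7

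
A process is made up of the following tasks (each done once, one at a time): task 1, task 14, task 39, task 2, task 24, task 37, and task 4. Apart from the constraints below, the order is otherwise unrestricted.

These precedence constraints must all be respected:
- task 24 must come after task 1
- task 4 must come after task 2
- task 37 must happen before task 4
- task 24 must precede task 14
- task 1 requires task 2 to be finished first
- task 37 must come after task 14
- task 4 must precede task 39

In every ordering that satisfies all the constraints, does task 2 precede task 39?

Following the dependencies: task 2 → task 4 → task 39.
That forces task 2 before task 39 in every valid schedule.

Yes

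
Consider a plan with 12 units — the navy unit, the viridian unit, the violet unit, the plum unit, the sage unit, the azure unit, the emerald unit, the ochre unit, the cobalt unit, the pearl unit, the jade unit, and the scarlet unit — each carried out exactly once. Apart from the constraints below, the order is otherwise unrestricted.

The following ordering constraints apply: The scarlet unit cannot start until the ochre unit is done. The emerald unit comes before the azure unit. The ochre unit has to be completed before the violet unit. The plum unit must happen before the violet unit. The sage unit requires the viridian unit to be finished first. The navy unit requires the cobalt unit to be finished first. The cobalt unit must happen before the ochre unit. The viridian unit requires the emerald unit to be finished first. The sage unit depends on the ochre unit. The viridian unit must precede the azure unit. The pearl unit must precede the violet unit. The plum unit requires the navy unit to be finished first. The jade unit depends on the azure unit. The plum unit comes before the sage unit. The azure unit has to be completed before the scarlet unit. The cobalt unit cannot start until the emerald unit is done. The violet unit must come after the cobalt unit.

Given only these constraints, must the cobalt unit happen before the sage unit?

Yes

Following the dependencies: the cobalt unit → the ochre unit → the sage unit.
So the cobalt unit must precede the sage unit in any valid ordering.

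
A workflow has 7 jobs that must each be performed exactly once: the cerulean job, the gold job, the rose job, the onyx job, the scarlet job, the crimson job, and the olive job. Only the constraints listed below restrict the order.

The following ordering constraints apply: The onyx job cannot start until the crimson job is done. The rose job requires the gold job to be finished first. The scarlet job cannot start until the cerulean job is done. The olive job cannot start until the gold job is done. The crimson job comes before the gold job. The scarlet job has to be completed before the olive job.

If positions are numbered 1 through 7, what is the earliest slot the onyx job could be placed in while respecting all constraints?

2

Working backwards through the constraints from the onyx job, its only required predecessor is the crimson job.
With 1 mandatory predecessor, the earliest the onyx job can sit is position 1+1 = 2, and placing just that one first achieves it.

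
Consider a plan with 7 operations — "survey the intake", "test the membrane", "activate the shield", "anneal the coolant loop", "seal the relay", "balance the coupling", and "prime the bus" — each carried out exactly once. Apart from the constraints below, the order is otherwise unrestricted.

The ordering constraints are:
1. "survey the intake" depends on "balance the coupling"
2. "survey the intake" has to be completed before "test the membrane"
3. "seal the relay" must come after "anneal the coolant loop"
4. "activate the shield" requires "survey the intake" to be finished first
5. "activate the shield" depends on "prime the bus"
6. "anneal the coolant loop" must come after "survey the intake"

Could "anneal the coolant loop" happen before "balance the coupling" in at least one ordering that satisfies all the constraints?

Following "balance the coupling" → "survey the intake" → "anneal the coolant loop", "balance the coupling" must precede "anneal the coolant loop" in every valid ordering.
Hence "anneal the coolant loop" can never be scheduled before "balance the coupling".

No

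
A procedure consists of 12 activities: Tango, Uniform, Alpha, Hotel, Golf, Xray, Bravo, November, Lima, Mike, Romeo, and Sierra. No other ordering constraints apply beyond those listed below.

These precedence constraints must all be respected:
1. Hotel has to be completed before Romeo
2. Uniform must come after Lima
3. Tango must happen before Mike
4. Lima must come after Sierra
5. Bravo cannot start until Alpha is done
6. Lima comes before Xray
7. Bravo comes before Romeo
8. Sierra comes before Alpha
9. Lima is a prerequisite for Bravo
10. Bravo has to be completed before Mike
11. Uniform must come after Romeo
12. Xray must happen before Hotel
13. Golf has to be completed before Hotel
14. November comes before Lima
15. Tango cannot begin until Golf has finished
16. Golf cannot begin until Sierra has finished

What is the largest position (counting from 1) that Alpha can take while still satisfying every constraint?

8

The activities that are forced after Alpha, directly or by a chain of constraints, are Uniform, Bravo, Mike, Romeo. That's 4 activities.
With 4 mandatory successors out of 12 activities total, the latest slot for Alpha is 12−4 = 8, and it's reachable by doing all non-successors before Alpha.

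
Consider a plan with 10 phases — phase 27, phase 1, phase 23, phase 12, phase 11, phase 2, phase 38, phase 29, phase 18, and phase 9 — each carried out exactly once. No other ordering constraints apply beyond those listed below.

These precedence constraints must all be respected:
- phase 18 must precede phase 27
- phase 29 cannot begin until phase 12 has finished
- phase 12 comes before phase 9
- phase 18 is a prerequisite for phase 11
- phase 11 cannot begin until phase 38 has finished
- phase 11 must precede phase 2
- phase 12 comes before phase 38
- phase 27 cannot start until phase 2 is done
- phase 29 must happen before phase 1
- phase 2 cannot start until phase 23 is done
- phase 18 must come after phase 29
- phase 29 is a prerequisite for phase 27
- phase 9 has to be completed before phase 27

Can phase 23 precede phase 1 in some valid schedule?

The constraints leave phase 23 and phase 1 unordered relative to each other; nothing requires phase 1 earlier.
That means at least one valid schedule has phase 23 before phase 1.

Yes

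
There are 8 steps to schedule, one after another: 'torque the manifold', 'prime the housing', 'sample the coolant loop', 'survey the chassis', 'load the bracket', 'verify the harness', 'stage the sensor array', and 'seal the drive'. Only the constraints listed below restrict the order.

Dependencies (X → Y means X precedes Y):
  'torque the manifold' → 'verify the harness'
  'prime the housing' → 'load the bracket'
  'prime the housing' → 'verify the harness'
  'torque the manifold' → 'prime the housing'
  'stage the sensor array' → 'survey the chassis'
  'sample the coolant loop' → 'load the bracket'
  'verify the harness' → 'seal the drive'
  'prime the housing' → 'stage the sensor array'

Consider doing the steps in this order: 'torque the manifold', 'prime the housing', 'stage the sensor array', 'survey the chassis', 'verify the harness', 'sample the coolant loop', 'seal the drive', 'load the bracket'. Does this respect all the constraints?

Every stated constraint is respected: 'prime the housing' sits at position 2, ahead of 'load the bracket' at position 8, and each of the other listed pairs likewise has the predecessor earlier in the sequence.

Yes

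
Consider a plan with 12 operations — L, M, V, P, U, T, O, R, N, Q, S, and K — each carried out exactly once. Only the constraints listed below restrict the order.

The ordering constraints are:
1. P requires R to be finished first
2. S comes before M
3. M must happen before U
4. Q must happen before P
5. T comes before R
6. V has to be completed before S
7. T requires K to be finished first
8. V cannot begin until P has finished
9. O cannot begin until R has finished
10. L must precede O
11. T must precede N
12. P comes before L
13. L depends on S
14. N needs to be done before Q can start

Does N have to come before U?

Tracing the constraints gives a chain: N → Q → P → V → S → M → U.
That forces N before U in every valid schedule.

Yes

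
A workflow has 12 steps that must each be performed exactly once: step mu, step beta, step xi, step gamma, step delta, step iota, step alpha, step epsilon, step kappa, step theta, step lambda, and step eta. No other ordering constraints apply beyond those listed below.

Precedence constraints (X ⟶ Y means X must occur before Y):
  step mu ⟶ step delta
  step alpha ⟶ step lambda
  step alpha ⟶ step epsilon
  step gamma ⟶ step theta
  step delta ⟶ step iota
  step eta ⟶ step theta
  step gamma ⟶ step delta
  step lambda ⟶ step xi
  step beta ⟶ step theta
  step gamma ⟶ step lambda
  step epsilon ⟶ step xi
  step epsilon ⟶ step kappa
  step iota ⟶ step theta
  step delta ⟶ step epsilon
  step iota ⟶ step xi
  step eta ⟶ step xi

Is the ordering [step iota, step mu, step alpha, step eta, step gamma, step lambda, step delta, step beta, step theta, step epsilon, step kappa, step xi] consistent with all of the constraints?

The sequence places step iota ahead of step delta.
But one of the constraints requires step delta before step iota, so this ordering violates it.

No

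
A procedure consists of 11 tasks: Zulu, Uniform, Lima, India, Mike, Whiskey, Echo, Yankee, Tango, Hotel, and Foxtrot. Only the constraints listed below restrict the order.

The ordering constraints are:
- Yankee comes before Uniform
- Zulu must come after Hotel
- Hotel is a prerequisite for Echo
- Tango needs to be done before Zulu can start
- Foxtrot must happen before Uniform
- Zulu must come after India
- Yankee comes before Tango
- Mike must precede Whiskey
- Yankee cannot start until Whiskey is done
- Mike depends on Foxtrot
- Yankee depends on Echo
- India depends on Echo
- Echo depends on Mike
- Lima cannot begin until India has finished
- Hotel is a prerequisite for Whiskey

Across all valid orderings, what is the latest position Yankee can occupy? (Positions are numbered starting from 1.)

8

Every task that must follow Yankee has to come after it. Tracing all chains starting from Yankee, those tasks are: Zulu, Uniform, Tango — 3 in total.
With 3 mandatory successors out of 11 tasks total, the latest slot for Yankee is 11−3 = 8, and it's reachable by doing all non-successors before Yankee.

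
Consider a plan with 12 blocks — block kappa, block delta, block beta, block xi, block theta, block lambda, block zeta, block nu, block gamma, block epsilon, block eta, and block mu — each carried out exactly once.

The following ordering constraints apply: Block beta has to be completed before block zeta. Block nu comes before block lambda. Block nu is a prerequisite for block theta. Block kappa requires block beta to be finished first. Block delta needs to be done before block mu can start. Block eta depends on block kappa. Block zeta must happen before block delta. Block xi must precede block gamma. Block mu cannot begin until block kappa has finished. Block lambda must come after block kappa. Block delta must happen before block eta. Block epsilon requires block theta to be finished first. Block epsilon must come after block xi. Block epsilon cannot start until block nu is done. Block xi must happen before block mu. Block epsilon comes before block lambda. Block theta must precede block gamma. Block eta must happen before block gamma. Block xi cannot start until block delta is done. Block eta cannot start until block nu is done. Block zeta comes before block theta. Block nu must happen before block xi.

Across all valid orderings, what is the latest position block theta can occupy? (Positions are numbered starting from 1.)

9

The blocks that are forced after block theta, directly or by a chain of constraints, are block lambda, block gamma, block epsilon. That's 3 blocks.
So at least 3 blocks follow block theta, putting block theta no later than position 9. That position is achievable by scheduling everything else first.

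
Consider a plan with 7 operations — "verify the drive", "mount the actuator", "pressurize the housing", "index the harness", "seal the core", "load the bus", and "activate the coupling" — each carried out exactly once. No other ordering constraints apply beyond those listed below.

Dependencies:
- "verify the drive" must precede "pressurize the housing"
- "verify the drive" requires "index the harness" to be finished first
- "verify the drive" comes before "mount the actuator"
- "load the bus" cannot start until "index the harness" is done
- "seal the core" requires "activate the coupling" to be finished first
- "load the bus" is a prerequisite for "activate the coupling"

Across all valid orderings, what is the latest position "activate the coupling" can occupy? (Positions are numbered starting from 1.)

6

Following the constraints forward from "activate the coupling", its only required successor is "seal the core".
So at least 1 operation follows "activate the coupling", putting "activate the coupling" no later than position 6. That position is achievable by scheduling everything else first.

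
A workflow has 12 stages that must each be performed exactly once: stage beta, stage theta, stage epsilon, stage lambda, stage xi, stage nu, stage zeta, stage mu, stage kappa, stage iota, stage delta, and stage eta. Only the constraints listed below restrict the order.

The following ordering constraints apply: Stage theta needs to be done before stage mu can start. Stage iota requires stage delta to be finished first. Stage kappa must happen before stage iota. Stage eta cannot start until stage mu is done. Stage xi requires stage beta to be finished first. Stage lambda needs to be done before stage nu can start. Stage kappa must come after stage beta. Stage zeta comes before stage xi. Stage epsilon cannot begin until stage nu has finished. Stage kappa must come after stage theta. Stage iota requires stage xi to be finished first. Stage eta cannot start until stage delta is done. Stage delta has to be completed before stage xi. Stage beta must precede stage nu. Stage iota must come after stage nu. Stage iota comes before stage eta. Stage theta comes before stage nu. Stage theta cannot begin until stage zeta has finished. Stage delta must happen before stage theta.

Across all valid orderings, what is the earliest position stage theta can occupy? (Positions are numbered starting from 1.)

Every stage that must precede stage theta has to come before it. Tracing all chains that end at stage theta, those stages are: stage zeta, stage delta — 2 in total.
With 2 mandatory predecessors, the earliest stage theta can sit is position 2+1 = 3, and placing just those 2 first achieves it.

3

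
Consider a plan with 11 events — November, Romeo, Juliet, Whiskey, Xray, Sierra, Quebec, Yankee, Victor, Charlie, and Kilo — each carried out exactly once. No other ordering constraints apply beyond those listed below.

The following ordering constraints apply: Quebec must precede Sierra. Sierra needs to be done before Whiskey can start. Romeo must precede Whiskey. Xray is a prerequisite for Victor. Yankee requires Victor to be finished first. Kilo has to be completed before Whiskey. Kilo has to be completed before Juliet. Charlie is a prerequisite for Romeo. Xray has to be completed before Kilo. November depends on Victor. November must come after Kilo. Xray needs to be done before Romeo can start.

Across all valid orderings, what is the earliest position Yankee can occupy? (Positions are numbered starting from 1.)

The events that are forced before Yankee, directly or transitively, are Xray, Victor. That's 2 events.
So at minimum 2 events come before Yankee, putting Yankee no earlier than position 3. That position is achievable by scheduling exactly those predecessors first.

3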